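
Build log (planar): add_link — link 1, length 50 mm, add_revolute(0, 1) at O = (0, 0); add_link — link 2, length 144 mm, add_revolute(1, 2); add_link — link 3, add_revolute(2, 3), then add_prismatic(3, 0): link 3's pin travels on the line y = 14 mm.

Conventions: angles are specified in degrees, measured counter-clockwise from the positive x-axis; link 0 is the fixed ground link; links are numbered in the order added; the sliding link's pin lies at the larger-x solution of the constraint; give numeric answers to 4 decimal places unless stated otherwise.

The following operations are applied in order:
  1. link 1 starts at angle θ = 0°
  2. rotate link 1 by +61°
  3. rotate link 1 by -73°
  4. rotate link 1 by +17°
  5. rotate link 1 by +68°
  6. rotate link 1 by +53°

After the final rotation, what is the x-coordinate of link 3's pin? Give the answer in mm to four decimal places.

geometry: r = 50 mm, L = 144 mm, e = 14 mm; θ starts at 0°
rotate link 1 by +61°: θ ← 0° +61° = 61°
rotate link 1 by -73°: θ ← 61° -73° = -12°
rotate link 1 by +17°: θ ← -12° +17° = 5°
rotate link 1 by +68°: θ ← 5° +68° = 73°
rotate link 1 by +53°: θ ← 73° +53° = 126°
crank pin P = (r cos θ, r sin θ) = (-29.389263, 40.450850)
h = r sin θ − e = 40.450850 − 14 = 26.450850
x = r cos θ + √(L² − h²) = -29.389263 + 141.549824 = 112.160561

112.1606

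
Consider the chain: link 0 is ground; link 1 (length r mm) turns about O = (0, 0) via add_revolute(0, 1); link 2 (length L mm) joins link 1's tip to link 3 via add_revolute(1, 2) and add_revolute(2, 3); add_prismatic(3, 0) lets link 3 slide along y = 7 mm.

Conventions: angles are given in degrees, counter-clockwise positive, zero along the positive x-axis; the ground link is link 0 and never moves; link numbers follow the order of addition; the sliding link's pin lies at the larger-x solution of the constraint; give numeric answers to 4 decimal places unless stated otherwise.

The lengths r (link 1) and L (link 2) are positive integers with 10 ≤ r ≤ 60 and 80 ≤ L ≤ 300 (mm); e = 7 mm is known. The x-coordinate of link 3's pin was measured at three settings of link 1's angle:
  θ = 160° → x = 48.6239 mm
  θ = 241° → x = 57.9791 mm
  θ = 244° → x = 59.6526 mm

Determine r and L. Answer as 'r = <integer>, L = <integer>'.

constraint per measurement: (x − r cos θ)² + (r sin θ − e)² = L²
subtracting the θ₁ and θ₂ equations cancels the r² and L² terms:
r = (x₁² − x₂²) / (2[(x₁cos θ₁ + e sin θ₁) − (x₂cos θ₂ + e sin θ₂)]) = 55.0005 → r = 55
L² = (x₁ − r cos θ₁)² + (r sin θ₁ − e)² = 10200.9953 → L = 101.0000 → L = 101
check at θ₃=244°: x = 59.6526 (printed 59.6526) ✓

r = 55, L = 101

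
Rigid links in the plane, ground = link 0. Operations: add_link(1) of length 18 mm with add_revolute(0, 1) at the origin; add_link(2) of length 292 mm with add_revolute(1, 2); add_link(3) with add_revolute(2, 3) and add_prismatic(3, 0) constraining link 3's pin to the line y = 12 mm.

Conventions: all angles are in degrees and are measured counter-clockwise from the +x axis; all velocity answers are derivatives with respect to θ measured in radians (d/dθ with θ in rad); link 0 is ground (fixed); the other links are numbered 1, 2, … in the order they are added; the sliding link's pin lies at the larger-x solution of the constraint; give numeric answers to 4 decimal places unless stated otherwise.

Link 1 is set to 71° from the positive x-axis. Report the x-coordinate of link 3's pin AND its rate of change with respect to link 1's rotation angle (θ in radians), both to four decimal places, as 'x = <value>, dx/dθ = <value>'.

geometry: r = 18 mm, L = 292 mm, e = 12 mm
crank pin P = (r cos θ, r sin θ) = (5.860227, 17.019334)
h = r sin θ − e = 17.019334 − 12 = 5.019334
x = r cos θ + √(L² − h²) = 5.860227 + 291.956857 = 297.817084
dx/dθ = −r sin θ − h·r cos θ/√(L² − h²) (θ in radians; h = 5.019334) = -17.120084

x = 297.8171, dx/dθ = -17.1201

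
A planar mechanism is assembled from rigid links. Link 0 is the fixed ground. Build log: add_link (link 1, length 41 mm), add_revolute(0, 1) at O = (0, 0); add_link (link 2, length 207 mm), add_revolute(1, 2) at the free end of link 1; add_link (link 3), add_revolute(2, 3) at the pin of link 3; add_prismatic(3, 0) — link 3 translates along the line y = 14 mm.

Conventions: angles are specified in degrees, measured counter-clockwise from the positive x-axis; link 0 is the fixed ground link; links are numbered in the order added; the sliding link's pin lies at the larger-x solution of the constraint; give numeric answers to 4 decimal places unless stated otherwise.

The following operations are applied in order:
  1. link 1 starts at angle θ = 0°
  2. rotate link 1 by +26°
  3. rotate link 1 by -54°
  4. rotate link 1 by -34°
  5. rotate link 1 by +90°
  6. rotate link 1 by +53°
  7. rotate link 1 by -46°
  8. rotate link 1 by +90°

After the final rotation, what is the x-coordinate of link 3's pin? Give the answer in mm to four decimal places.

geometry: r = 41 mm, L = 207 mm, e = 14 mm; θ starts at 0°
rotate link 1 by +26°: θ ← 0° +26° = 26°
rotate link 1 by -54°: θ ← 26° -54° = -28°
rotate link 1 by -34°: θ ← -28° -34° = -62°
rotate link 1 by +90°: θ ← -62° +90° = 28°
rotate link 1 by +53°: θ ← 28° +53° = 81°
rotate link 1 by -46°: θ ← 81° -46° = 35°
rotate link 1 by +90°: θ ← 35° +90° = 125°
crank pin P = (r cos θ, r sin θ) = (-23.516634, 33.585234)
h = r sin θ − e = 33.585234 − 14 = 19.585234
x = r cos θ + √(L² − h²) = -23.516634 + 206.071392 = 182.554758

182.5548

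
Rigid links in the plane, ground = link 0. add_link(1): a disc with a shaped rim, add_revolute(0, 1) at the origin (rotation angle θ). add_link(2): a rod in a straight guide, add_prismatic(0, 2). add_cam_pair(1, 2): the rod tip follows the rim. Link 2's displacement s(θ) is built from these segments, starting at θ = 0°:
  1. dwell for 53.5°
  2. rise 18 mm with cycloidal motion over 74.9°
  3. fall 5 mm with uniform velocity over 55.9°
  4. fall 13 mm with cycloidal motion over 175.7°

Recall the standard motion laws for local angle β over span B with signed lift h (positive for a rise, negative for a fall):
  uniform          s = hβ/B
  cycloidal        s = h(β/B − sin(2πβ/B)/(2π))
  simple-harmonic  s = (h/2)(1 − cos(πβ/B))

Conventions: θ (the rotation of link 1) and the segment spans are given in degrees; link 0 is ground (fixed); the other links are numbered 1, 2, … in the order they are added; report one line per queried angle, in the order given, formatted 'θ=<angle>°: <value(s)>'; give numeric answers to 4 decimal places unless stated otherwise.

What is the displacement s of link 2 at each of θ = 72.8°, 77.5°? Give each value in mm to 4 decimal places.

segment 1 (0° to 53.5°, dwell): s unchanged at 0.0000
θ = 72.8° falls in segment 2 (53.5° to 128.4°, cycloidal, h = 18): β = 72.8 − 53.5 = 19.3°, B = 74.9°; Δs = 18·(0.2577 − sin(2π·0.2577)/(2π)) = 1.7767; s = 0.0000 + 1.7767 = 1.7767
θ = 77.5° falls in segment 2 (53.5° to 128.4°, cycloidal, h = 18): β = 77.5 − 53.5 = 24°, B = 74.9°; Δs = 18·(0.3204 − sin(2π·0.3204)/(2π)) = 3.1788; s = 0.0000 + 3.1788 = 3.1788

θ=72.8°: 1.7767
θ=77.5°: 3.1788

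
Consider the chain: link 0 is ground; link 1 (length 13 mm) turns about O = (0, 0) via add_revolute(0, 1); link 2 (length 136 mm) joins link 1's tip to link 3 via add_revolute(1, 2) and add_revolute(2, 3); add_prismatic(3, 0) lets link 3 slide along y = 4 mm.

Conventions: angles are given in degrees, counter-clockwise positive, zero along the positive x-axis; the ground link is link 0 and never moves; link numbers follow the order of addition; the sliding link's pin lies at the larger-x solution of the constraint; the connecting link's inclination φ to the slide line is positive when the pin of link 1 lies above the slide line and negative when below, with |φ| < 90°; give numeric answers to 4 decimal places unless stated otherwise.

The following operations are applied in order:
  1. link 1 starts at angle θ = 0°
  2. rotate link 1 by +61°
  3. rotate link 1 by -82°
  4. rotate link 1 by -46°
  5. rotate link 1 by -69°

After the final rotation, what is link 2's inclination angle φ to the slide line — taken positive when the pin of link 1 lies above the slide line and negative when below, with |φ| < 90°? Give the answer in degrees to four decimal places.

geometry: r = 13 mm, L = 136 mm, e = 4 mm; θ starts at 0°
rotate link 1 by +61°: θ ← 0° +61° = 61°
rotate link 1 by -82°: θ ← 61° -82° = -21°
rotate link 1 by -46°: θ ← -21° -46° = -67°
rotate link 1 by -69°: θ ← -67° -69° = -136°
h = r sin θ − e = -9.030559 − 4 = -13.030559
sin φ = h / L = -13.030559 / 136 = -0.09581293
φ = arcsin(-0.09581293) = -5.498111°

-5.4981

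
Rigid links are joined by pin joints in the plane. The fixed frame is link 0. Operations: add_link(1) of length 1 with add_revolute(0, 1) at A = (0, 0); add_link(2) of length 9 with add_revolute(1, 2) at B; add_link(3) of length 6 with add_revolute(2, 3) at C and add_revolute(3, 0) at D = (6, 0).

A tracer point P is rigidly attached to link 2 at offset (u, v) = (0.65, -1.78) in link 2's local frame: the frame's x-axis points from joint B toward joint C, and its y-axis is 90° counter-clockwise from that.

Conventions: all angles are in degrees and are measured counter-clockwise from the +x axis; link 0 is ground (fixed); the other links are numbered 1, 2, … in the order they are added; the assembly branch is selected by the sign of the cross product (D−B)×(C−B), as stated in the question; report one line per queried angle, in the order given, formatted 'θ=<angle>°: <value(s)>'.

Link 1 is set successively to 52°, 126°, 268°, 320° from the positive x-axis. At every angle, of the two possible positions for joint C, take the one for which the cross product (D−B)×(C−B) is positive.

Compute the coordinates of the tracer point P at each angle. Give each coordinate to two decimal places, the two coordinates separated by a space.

A=(0,0), D=(6.00,0)
θ=52°: B = A + 1.00·(cos52°, sin52°) = (0.6157, 0.7880)
θ=52°: |BD| = 5.4417
θ=52°: circle(B,9.00) ∩ circle(D,6.00): a=6.8556, h=5.8310
θ=52°:   candidates: C₊=(8.2434,5.5648) cross=31.731; C₋=(6.5546,-5.9743) cross=-31.731
θ=52°:   branch + wants cross > 0 → take C=(8.2434,5.5648) (cross=31.731)
θ=52°: ex = (C−B)/|BC| = (0.8475,0.5308); ey = (-0.5308,0.8475)
θ=52°: P = B + 0.65·ex + -1.78·ey = (2.1113,-0.3756)
θ=126°: B = A + 1.00·(cos126°, sin126°) = (-0.5878, 0.8090)
θ=126°: |BD| = 6.6373
θ=126°: circle(B,9.00) ∩ circle(D,6.00): a=6.7086, h=5.9996
θ=126°:   candidates: C₊=(6.8021,5.9461) cross=39.821; C₋=(5.3395,-5.9635) cross=-39.821
θ=126°:   branch + wants cross > 0 → take C=(6.8021,5.9461) (cross=39.821)
θ=126°: ex = (C−B)/|BC| = (0.8211,0.5708); ey = (-0.5708,0.8211)
θ=126°: P = B + 0.65·ex + -1.78·ey = (0.9619,-0.2815)
θ=268°: B = A + 1.00·(cos268°, sin268°) = (-0.0349, -0.9994)
θ=268°: |BD| = 6.1171
θ=268°: circle(B,9.00) ∩ circle(D,6.00): a=6.7368, h=5.9679
θ=268°:   candidates: C₊=(5.6363,5.9890) cross=36.506; C₋=(7.5864,-5.7865) cross=-36.506
θ=268°:   branch + wants cross > 0 → take C=(5.6363,5.9890) (cross=36.506)
θ=268°: ex = (C−B)/|BC| = (0.6301,0.7765); ey = (-0.7765,0.6301)
θ=268°: P = B + 0.65·ex + -1.78·ey = (1.7568,-1.6163)
θ=320°: B = A + 1.00·(cos320°, sin320°) = (0.7660, -0.6428)
θ=320°: |BD| = 5.2733
θ=320°: circle(B,9.00) ∩ circle(D,6.00): a=6.9034, h=5.7743
θ=320°:   candidates: C₊=(6.9141,5.9300) cross=30.450; C₋=(8.3219,-5.5325) cross=-30.450
θ=320°:   branch + wants cross > 0 → take C=(6.9141,5.9300) (cross=30.450)
θ=320°: ex = (C−B)/|BC| = (0.6831,0.7303); ey = (-0.7303,0.6831)
θ=320°: P = B + 0.65·ex + -1.78·ey = (2.5100,-1.3840)

θ=52°: 2.11 -0.38
θ=126°: 0.96 -0.28
θ=268°: 1.76 -1.62
θ=320°: 2.51 -1.38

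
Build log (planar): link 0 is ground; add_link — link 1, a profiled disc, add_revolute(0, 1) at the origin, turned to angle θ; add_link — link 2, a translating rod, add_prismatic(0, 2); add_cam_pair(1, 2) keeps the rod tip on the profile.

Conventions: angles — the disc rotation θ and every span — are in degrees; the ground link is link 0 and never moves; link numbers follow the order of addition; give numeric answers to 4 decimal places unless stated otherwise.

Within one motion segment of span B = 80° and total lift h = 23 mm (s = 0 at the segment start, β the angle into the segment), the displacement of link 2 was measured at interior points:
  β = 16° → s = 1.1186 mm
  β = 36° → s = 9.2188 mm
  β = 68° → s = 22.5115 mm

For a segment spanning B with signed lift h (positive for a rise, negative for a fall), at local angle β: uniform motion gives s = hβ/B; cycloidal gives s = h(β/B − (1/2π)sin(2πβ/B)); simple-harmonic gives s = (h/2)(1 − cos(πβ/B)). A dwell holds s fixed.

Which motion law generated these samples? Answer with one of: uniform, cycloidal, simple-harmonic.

candidates at β/B = r: uniform s = h·r (linear in β); cycloidal s = h·(r − sin(2πr)/(2π)); simple-harmonic s = (h/2)(1 − cos(πr))
β=16°: printed 1.1186 | uniform 4.6000, cycloidal 1.1186, simple-harmonic 2.1963
β=36°: printed 9.2188 | uniform 10.3500, cycloidal 9.2188, simple-harmonic 9.7010
β=68°: printed 22.5115 | uniform 19.5500, cycloidal 22.5115, simple-harmonic 21.7466
only one law matches every sample → cycloidal

cycloidal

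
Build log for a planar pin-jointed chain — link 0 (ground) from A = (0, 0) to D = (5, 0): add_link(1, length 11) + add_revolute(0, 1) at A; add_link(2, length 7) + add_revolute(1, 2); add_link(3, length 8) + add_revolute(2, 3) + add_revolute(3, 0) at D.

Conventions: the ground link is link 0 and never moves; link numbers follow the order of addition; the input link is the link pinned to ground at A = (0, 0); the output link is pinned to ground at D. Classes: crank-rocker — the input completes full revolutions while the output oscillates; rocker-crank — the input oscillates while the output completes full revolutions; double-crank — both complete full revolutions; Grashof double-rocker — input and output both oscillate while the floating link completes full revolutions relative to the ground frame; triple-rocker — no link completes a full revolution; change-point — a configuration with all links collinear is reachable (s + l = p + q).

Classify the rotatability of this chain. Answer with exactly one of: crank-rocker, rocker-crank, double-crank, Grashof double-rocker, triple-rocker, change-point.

lengths: ground=5, input=11, coupler=7, output=8
sorted: s=5 (shortest), l=11 (longest), p+q=15
s + l = 16 vs p + q = 15
s + l > p + q → non-Grashof → no link fully rotates → triple-rocker

triple-rocker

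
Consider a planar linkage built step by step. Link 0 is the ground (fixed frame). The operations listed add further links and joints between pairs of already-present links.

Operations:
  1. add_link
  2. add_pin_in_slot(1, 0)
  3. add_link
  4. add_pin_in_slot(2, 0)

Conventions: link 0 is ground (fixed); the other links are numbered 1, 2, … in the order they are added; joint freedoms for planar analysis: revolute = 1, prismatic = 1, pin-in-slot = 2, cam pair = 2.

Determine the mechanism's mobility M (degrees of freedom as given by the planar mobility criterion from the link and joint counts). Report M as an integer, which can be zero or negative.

ground; <1,0,0>
#1 <2,0,0>
PS:1↔0 J2 <2,0,1>
#2 <3,0,1>
PS:2↔0 J2 <3,0,2>
3×2 − 2×0 − 1×2 = 4

M = 4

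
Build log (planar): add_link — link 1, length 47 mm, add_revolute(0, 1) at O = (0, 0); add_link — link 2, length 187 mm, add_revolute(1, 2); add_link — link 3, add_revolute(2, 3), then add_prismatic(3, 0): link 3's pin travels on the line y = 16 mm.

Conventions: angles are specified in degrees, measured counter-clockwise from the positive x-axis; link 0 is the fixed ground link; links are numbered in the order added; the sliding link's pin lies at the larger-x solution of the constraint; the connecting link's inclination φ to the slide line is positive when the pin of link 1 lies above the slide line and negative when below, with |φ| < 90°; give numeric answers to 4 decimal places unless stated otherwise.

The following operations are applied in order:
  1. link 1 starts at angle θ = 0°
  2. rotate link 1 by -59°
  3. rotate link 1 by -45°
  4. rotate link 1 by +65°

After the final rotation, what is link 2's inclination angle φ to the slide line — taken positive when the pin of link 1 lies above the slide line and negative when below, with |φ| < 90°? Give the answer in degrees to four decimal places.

geometry: r = 47 mm, L = 187 mm, e = 16 mm; θ starts at 0°
rotate link 1 by -59°: θ ← 0° -59° = -59°
rotate link 1 by -45°: θ ← -59° -45° = -104°
rotate link 1 by +65°: θ ← -104° +65° = -39°
h = r sin θ − e = -29.578058 − 16 = -45.578058
sin φ = h / L = -45.578058 / 187 = -0.24373293
φ = arcsin(-0.24373293) = -14.106966°

-14.1070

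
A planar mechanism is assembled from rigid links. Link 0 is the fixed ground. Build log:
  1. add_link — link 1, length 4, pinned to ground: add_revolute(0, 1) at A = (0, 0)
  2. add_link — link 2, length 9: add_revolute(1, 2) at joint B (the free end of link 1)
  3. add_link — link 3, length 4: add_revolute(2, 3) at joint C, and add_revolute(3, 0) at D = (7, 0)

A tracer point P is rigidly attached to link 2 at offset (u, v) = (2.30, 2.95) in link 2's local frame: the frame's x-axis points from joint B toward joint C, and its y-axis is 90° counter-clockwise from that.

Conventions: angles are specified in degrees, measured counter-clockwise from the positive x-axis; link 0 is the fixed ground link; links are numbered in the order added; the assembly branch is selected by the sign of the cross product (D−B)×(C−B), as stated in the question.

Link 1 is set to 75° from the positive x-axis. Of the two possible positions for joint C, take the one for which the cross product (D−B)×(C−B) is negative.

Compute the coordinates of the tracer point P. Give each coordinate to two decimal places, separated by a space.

A=(0,0), D=(7.00,0)
B = A + 4.00·(cos75°, sin75°) = (1.0353, 3.8637)
|BD| = 7.1068
circle(B,9.00) ∩ circle(D,4.00): a=8.1265, h=3.8678
  candidates: C₊=(9.9587,2.6919) cross=27.488; C₋=(5.7530,-3.8007) cross=-27.488
  branch - wants cross < 0 → take C=(5.7530,-3.8007) (cross=-27.488)
ex = (C−B)/|BC| = (0.5242,-0.8516); ey = (0.8516,0.5242)
P = B + 2.30·ex + 2.95·ey = (4.7531,3.4514)

4.75 3.45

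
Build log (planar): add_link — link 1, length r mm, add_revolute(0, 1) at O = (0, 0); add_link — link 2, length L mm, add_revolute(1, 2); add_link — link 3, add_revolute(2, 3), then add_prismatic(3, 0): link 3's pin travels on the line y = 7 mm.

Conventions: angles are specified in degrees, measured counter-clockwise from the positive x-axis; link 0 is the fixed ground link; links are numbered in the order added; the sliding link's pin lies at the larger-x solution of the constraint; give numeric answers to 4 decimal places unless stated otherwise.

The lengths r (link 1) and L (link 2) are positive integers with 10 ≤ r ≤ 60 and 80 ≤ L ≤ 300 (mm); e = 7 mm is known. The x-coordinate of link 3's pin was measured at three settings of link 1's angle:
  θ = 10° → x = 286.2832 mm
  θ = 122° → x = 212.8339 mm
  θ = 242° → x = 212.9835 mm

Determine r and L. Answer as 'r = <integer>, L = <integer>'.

constraint per measurement: (x − r cos θ)² + (r sin θ − e)² = L²
subtracting the θ₁ and θ₂ equations cancels the r² and L² terms:
r = (x₁² − x₂²) / (2[(x₁cos θ₁ + e sin θ₁) − (x₂cos θ₂ + e sin θ₂)]) = 47.0000 → r = 47
L² = (x₁ − r cos θ₁)² + (r sin θ₁ − e)² = 57600.0221 → L = 240.0000 → L = 240
check at θ₃=242°: x = 212.9835 (printed 212.9835) ✓

r = 47, L = 240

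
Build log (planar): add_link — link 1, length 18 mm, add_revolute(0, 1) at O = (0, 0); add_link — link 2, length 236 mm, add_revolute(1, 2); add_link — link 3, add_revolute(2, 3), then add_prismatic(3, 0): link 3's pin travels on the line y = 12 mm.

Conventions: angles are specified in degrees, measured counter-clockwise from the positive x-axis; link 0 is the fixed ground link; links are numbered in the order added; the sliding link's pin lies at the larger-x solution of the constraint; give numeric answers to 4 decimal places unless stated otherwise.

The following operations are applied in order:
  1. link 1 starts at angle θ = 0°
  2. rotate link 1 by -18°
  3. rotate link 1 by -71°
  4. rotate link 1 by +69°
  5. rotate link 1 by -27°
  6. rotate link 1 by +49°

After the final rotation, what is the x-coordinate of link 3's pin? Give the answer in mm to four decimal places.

geometry: r = 18 mm, L = 236 mm, e = 12 mm; θ starts at 0°
rotate link 1 by -18°: θ ← 0° -18° = -18°
rotate link 1 by -71°: θ ← -18° -71° = -89°
rotate link 1 by +69°: θ ← -89° +69° = -20°
rotate link 1 by -27°: θ ← -20° -27° = -47°
rotate link 1 by +49°: θ ← -47° +49° = 2°
crank pin P = (r cos θ, r sin θ) = (17.989035, 0.628191)
h = r sin θ − e = 0.628191 − 12 = -11.371809
x = r cos θ + √(L² − h²) = 17.989035 + 235.725862 = 253.714897

253.7149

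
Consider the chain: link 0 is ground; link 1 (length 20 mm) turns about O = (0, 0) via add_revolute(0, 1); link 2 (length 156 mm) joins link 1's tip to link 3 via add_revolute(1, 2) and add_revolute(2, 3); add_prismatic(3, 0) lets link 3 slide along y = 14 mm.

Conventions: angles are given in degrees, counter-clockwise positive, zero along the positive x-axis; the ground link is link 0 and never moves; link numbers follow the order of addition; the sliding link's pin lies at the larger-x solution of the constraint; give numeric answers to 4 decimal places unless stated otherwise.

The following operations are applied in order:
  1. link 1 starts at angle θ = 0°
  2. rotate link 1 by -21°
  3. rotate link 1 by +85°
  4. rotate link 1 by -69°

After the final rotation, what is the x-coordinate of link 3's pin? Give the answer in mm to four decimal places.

geometry: r = 20 mm, L = 156 mm, e = 14 mm; θ starts at 0°
rotate link 1 by -21°: θ ← 0° -21° = -21°
rotate link 1 by +85°: θ ← -21° +85° = 64°
rotate link 1 by -69°: θ ← 64° -69° = -5°
crank pin P = (r cos θ, r sin θ) = (19.923894, -1.743115)
h = r sin θ − e = -1.743115 − 14 = -15.743115
x = r cos θ + √(L² − h²) = 19.923894 + 155.203590 = 175.127484

175.1275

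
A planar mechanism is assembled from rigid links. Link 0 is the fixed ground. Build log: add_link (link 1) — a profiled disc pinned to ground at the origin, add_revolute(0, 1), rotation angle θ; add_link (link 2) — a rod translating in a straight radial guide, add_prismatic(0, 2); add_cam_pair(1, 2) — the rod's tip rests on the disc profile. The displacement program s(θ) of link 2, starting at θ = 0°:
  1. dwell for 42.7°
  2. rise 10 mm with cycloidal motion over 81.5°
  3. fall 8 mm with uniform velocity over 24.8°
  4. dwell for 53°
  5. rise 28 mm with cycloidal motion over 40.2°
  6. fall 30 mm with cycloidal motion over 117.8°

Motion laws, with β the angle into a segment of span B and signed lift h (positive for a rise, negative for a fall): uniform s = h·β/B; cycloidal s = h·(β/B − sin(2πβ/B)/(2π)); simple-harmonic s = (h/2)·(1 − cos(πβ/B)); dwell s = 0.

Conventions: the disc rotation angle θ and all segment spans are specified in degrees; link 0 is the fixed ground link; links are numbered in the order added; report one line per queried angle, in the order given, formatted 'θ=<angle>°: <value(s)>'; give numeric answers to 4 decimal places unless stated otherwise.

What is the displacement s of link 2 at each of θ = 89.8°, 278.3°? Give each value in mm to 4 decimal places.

seg 1 [0°–42.7°] dwell: s stays 0.0000
seg 2 [42.7°–124.2°] cycloidal, h=10: θ=89.8° here. β=47.1, B=81.5. 10·(0.5779 − sin(2π·0.5779)/(2π)) = 6.5275 → s = 6.5275
seg 2 [42.7°–124.2°] cycloidal, h=10: full span → s += 10 → s = 10.0000
seg 3 [124.2°–149°] uniform, h=-8: full span → s += -8 → s = 2.0000
seg 4 [149°–202°] dwell: s stays 2.0000
seg 5 [202°–242.2°] cycloidal, h=28: full span → s += 28 → s = 30.0000
seg 6 [242.2°–360°] cycloidal, h=-30: θ=278.3° here. β=36.1, B=117.8. -30·(0.3065 − sin(2π·0.3065)/(2π)) = -4.7161 → s = 25.2839

θ=89.8°: 6.5275
θ=278.3°: 25.2839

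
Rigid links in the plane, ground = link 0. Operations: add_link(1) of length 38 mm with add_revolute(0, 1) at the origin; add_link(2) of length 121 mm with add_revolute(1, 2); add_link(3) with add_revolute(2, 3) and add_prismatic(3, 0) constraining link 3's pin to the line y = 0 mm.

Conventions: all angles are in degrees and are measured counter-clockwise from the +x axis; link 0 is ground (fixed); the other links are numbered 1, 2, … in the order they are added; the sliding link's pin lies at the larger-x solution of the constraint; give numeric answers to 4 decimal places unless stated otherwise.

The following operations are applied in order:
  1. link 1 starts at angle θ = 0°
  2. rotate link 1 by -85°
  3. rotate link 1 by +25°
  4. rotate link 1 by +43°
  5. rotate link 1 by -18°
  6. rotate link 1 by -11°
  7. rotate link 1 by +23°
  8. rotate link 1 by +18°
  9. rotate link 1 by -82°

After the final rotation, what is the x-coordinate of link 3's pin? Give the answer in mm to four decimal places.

geometry: r = 38 mm, L = 121 mm, e = 0 mm; θ starts at 0°
rotate link 1 by -85°: θ ← 0° -85° = -85°
rotate link 1 by +25°: θ ← -85° +25° = -60°
rotate link 1 by +43°: θ ← -60° +43° = -17°
rotate link 1 by -18°: θ ← -17° -18° = -35°
rotate link 1 by -11°: θ ← -35° -11° = -46°
rotate link 1 by +23°: θ ← -46° +23° = -23°
rotate link 1 by +18°: θ ← -23° +18° = -5°
rotate link 1 by -82°: θ ← -5° -82° = -87°
crank pin P = (r cos θ, r sin θ) = (1.988766, -37.947922)
h = r sin θ − e = -37.947922 − 0 = -37.947922
x = r cos θ + √(L² − h²) = 1.988766 + 114.895410 = 116.884176

116.8842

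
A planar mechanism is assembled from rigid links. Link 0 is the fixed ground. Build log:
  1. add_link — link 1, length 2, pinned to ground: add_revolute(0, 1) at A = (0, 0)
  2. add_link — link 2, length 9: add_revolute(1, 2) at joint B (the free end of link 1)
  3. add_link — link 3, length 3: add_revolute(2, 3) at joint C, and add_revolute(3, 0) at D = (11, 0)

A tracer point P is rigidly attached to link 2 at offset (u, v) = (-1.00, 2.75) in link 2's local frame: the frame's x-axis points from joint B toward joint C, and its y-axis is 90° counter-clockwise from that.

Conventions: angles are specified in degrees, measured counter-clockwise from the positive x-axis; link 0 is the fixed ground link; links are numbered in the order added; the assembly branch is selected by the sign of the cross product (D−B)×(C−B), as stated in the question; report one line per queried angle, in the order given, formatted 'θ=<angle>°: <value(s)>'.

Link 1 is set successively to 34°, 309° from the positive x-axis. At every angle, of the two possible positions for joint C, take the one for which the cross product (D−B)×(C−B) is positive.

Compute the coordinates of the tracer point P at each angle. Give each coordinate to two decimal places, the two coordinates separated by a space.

A=(0,0), D=(11.00,0)
θ=34°: B = A + 2.00·(cos34°, sin34°) = (1.6581, 1.1184)
θ=34°: |BD| = 9.4086
θ=34°: circle(B,9.00) ∩ circle(D,3.00): a=8.5306, h=2.8686
θ=34°:   candidates: C₊=(10.4692,2.9527) cross=26.990; C₋=(9.7872,-2.7439) cross=-26.990
θ=34°:   branch + wants cross > 0 → take C=(10.4692,2.9527) (cross=26.990)
θ=34°: ex = (C−B)/|BC| = (0.9790,0.2038); ey = (-0.2038,0.9790)
θ=34°: P = B + -1.00·ex + 2.75·ey = (0.1186,3.6069)
θ=309°: B = A + 2.00·(cos309°, sin309°) = (1.2586, -1.5543)
θ=309°: |BD| = 9.8646
θ=309°: circle(B,9.00) ∩ circle(D,3.00): a=8.5817, h=2.7119
θ=309°:   candidates: C₊=(9.3059,2.4759) cross=26.751; C₋=(10.1604,-2.8801) cross=-26.751
θ=309°:   branch + wants cross > 0 → take C=(9.3059,2.4759) (cross=26.751)
θ=309°: ex = (C−B)/|BC| = (0.8941,0.4478); ey = (-0.4478,0.8941)
θ=309°: P = B + -1.00·ex + 2.75·ey = (-0.8669,0.4568)

θ=34°: 0.12 3.61
θ=309°: -0.87 0.46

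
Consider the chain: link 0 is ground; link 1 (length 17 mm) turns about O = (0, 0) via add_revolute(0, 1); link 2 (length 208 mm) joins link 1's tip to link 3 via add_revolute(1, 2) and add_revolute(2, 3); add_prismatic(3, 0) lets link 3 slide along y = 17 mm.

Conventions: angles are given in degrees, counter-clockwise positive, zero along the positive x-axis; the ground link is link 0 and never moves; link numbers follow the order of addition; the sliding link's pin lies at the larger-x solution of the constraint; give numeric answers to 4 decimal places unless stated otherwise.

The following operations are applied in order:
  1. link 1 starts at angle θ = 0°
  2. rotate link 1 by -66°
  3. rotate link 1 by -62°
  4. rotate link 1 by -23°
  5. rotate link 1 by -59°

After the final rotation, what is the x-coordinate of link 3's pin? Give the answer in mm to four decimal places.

geometry: r = 17 mm, L = 208 mm, e = 17 mm; θ starts at 0°
rotate link 1 by -66°: θ ← 0° -66° = -66°
rotate link 1 by -62°: θ ← -66° -62° = -128°
rotate link 1 by -23°: θ ← -128° -23° = -151°
rotate link 1 by -59°: θ ← -151° -59° = -210°
crank pin P = (r cos θ, r sin θ) = (-14.722432, 8.500000)
h = r sin θ − e = 8.500000 − 17 = -8.500000
x = r cos θ + √(L² − h²) = -14.722432 + 207.826250 = 193.103818

193.1038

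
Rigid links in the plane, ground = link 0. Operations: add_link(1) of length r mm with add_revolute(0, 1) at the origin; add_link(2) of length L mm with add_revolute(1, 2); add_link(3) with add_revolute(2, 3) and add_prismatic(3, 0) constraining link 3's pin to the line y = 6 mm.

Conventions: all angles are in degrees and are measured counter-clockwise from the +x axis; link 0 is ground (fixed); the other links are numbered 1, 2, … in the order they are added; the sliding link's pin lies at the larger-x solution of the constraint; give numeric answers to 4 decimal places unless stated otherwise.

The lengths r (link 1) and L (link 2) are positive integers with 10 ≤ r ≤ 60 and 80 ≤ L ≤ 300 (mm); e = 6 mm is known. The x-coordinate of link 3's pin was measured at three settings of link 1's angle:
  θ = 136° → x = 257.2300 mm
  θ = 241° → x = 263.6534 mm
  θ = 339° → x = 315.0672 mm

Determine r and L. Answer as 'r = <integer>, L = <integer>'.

constraint per measurement: (x − r cos θ)² + (r sin θ − e)² = L²
subtracting the θ₁ and θ₂ equations cancels the r² and L² terms:
r = (x₁² − x₂²) / (2[(x₁cos θ₁ + e sin θ₁) − (x₂cos θ₂ + e sin θ₂)]) = 34.9995 → r = 35
L² = (x₁ − r cos θ₁)² + (r sin θ₁ − e)² = 80089.0208 → L = 283.0000 → L = 283
check at θ₃=339°: x = 315.0672 (printed 315.0672) ✓

r = 35, L = 283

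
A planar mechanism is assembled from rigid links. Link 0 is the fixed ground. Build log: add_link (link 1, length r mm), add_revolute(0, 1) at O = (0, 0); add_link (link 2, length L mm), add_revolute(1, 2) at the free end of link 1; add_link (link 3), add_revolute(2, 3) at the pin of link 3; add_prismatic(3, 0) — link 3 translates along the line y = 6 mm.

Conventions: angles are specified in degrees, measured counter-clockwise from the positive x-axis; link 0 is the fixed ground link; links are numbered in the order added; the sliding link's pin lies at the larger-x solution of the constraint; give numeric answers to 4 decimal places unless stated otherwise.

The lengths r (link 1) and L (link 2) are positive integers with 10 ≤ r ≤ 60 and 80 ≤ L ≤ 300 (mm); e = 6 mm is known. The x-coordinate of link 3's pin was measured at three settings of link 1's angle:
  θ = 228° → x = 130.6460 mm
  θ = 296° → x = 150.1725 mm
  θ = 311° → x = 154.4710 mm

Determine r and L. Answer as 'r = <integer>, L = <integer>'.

constraint per measurement: (x − r cos θ)² + (r sin θ − e)² = L²
subtracting the θ₁ and θ₂ equations cancels the r² and L² terms:
r = (x₁² − x₂²) / (2[(x₁cos θ₁ + e sin θ₁) − (x₂cos θ₂ + e sin θ₂)]) = 18.0000 → r = 18
L² = (x₁ − r cos θ₁)² + (r sin θ₁ − e)² = 20735.9891 → L = 144.0000 → L = 144
check at θ₃=311°: x = 154.4710 (printed 154.4710) ✓

r = 18, L = 144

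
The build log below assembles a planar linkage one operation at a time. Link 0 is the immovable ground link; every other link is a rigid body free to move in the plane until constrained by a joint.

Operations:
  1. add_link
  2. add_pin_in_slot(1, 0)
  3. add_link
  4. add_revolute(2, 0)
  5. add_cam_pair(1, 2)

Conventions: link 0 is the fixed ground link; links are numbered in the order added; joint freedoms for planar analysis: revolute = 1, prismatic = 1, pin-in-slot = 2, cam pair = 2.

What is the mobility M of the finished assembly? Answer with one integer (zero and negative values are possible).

ground; <1,0,0>
#1 <2,0,0>
PS:1↔0 J2 <2,0,1>
#2 <3,0,1>
R:2↔0 J1 <3,1,1>
C:1↔2 J2 <3,1,2>
3×2 − 2×1 − 1×2 = 2

M = 2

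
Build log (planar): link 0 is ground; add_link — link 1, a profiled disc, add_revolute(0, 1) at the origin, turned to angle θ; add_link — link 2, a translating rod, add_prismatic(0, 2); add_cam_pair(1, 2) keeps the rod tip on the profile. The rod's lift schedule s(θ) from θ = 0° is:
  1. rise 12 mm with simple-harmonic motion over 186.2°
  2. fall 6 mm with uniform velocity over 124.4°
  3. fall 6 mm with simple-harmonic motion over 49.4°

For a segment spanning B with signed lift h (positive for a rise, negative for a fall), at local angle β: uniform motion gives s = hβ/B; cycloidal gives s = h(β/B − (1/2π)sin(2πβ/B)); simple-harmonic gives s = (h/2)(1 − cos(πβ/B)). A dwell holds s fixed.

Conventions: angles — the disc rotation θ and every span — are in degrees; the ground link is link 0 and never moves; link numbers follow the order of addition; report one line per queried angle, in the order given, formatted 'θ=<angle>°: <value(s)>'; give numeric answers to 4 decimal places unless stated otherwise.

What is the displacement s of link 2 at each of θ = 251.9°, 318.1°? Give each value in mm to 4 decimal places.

seg 1 [0°–186.2°] simple-harmonic, h=12: full span → s += 12 → s = 12.0000
seg 2 [186.2°–310.6°] uniform, h=-6: θ=251.9° here. β=65.7, B=124.4. -6·65.7/124.4 = -3.1688 → s = 8.8312
seg 2 [186.2°–310.6°] uniform, h=-6: full span → s += -6 → s = 6.0000
seg 3 [310.6°–360°] simple-harmonic, h=-6: θ=318.1° here. β=7.5, B=49.4. -6/2·(1 − cos(π·0.1518)) = -0.3348 → s = 5.6652

θ=251.9°: 8.8312
θ=318.1°: 5.6652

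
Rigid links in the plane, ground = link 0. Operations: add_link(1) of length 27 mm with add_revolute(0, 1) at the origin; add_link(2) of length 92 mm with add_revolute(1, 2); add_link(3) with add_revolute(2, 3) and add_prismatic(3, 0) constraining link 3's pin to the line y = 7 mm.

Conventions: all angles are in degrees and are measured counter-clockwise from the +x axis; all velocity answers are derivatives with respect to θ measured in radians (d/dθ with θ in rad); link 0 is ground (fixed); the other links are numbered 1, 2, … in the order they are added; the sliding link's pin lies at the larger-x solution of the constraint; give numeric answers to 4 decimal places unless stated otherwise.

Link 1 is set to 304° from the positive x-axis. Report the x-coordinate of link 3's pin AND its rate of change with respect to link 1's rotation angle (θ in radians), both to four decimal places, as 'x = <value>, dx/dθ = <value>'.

geometry: r = 27 mm, L = 92 mm, e = 7 mm
crank pin P = (r cos θ, r sin θ) = (15.098208, -22.384014)
h = r sin θ − e = -22.384014 − 7 = -29.384014
x = r cos θ + √(L² − h²) = 15.098208 + 87.181304 = 102.279512
dx/dθ = −r sin θ − h·r cos θ/√(L² − h²) (θ in radians; h = -29.384014) = 27.472789

x = 102.2795, dx/dθ = 27.4728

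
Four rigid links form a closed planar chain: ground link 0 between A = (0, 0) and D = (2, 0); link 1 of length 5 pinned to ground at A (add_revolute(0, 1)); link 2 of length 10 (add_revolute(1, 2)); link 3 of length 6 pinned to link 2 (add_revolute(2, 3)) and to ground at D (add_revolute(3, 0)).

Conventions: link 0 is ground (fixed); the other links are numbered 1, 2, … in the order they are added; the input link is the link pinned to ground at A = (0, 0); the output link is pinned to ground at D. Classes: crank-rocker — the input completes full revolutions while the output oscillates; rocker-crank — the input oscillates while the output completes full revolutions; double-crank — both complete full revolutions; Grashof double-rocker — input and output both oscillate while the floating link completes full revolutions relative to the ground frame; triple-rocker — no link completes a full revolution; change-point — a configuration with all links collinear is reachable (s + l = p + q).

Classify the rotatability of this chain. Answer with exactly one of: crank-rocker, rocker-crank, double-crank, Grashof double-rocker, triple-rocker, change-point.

lengths: ground=2, input=5, coupler=10, output=6
sorted: s=2 (shortest), l=10 (longest), p+q=11
s + l = 12 vs p + q = 11
s + l > p + q → non-Grashof → no link fully rotates → triple-rocker

triple-rocker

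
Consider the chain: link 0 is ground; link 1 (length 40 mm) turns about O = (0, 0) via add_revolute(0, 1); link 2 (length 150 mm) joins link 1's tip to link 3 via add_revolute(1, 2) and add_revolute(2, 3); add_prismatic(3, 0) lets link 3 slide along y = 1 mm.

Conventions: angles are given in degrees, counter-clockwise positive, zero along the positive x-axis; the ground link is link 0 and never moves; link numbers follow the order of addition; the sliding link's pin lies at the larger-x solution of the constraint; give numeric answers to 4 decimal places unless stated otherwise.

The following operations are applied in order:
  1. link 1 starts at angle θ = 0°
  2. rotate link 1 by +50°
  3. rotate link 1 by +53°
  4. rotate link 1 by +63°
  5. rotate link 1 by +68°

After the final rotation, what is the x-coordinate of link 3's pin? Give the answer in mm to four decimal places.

geometry: r = 40 mm, L = 150 mm, e = 1 mm; θ starts at 0°
rotate link 1 by +50°: θ ← 0° +50° = 50°
rotate link 1 by +53°: θ ← 50° +53° = 103°
rotate link 1 by +63°: θ ← 103° +63° = 166°
rotate link 1 by +68°: θ ← 166° +68° = 234°
crank pin P = (r cos θ, r sin θ) = (-23.511410, -32.360680)
h = r sin θ − e = -32.360680 − 1 = -33.360680
x = r cos θ + √(L² − h²) = -23.511410 + 146.243171 = 122.731761

122.7318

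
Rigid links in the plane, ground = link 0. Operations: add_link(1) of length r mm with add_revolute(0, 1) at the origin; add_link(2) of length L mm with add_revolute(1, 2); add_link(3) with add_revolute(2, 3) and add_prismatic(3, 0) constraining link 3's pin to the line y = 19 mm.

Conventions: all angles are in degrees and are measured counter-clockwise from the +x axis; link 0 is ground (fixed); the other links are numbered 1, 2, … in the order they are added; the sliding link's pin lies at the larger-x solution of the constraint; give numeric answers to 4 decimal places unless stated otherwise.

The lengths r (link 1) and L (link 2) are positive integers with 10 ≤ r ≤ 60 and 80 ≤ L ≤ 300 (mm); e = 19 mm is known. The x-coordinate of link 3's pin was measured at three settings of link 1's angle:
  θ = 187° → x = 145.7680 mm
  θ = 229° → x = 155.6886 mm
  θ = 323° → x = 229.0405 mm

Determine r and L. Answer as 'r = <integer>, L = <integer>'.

constraint per measurement: (x − r cos θ)² + (r sin θ − e)² = L²
subtracting the θ₁ and θ₂ equations cancels the r² and L² terms:
r = (x₁² − x₂²) / (2[(x₁cos θ₁ + e sin θ₁) − (x₂cos θ₂ + e sin θ₂)]) = 49.0001 → r = 49
L² = (x₁ − r cos θ₁)² + (r sin θ₁ − e)² = 38416.0143 → L = 196.0000 → L = 196
check at θ₃=323°: x = 229.0405 (printed 229.0405) ✓

r = 49, L = 196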